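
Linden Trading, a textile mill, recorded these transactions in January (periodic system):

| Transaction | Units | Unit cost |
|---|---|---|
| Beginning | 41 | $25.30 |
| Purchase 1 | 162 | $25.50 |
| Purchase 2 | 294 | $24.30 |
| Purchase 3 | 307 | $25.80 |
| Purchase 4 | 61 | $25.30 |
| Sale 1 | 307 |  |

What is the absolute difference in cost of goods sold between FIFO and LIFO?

$194.60

FIFO COGS: 41 @ $25.30 + 162 @ $25.50 + 104 @ $24.30 = $7,695.50
LIFO COGS: 61 @ $25.30 + 246 @ $25.80 = $7,890.10
Difference = |$7,695.50 − $7,890.10| = $194.60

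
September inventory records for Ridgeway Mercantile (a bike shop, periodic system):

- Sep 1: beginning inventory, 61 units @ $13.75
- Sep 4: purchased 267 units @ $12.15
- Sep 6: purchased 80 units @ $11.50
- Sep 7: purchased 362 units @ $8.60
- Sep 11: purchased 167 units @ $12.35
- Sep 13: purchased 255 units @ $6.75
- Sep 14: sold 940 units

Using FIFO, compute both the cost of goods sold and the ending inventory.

Sep 14, 940 sold [FIFO — oldest first]: 61 @ $13.75 + 267 @ $12.15 + 80 @ $11.50 + 362 @ $8.60 + 167 @ $12.35 + 3 @ $6.75 = $10,198.70
Ending inventory: 252 @ $6.75 = $1,701.00
Check: goods available $11,899.70 = COGS $10,198.70 + ending $1,701.00

COGS = $10,198.70; ending inventory = $1,701.00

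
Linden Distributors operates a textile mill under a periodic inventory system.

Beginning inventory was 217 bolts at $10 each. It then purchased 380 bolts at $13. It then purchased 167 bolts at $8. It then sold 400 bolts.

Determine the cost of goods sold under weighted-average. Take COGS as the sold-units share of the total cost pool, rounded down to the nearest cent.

COGS = $4,421.98

Sale 1, sell 400: 400/764 × $8,446.00 → $4,421.98
Ending inventory (cost pool remaining) = $4,024.02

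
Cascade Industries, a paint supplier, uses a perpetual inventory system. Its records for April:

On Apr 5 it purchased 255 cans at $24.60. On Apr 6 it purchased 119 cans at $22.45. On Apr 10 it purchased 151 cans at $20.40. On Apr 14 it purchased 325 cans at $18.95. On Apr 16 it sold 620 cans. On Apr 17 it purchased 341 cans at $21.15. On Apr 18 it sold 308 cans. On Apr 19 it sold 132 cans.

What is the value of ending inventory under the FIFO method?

Apr 16, 620 sold [FIFO — oldest first]: 255 @ $24.60 + 119 @ $22.45 + 151 @ $20.40 + 95 @ $18.95 = $13,825.20
Apr 18, 308 sold [FIFO — oldest first]: 230 @ $18.95 + 78 @ $21.15 = $6,008.20
Apr 19, 132 sold [FIFO — oldest first]: 132 @ $21.15 = $2,791.80
Total COGS = $13,825.20 + $6,008.20 + $2,791.80 = $22,625.20
Ending inventory: 131 @ $21.15 = $2,770.65

Ending inventory = $2,770.65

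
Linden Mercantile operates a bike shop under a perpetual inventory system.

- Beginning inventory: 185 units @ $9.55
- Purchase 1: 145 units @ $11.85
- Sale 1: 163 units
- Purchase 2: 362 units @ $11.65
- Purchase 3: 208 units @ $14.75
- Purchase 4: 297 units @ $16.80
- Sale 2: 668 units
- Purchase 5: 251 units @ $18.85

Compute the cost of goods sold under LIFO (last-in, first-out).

Sale 1 (163) [LIFO — newest first]: 145 @ $11.85 + 18 @ $9.55 = $1,890.15
Sale 2 (668) [LIFO — newest first]: 297 @ $16.80 + 208 @ $14.75 + 163 @ $11.65 = $9,956.55
Total COGS = $1,890.15 + $9,956.55 = $11,846.70
Ending inventory: 167 @ $9.55 + 199 @ $11.65 + 251 @ $18.85 = $8,644.55

COGS = $11,846.70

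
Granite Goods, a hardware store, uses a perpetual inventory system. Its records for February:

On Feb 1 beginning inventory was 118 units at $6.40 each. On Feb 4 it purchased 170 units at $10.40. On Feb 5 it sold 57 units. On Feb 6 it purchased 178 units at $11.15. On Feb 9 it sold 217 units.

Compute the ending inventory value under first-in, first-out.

Feb 5, 57 sold [FIFO — oldest first]: 57 @ $6.40 = $364.80
Feb 9, 217 sold [FIFO — oldest first]: 61 @ $6.40 + 156 @ $10.40 = $2,012.80
Total COGS = $364.80 + $2,012.80 = $2,377.60
Ending inventory: 14 @ $10.40 + 178 @ $11.15 = $2,130.30

Ending inventory = $2,130.30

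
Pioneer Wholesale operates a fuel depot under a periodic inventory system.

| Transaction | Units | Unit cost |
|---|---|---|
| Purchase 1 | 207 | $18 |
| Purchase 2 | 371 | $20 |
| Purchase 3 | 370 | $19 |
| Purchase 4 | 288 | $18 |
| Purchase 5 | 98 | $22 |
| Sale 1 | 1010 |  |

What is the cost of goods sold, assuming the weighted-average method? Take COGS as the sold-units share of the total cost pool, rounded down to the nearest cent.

COGS = $19,318.71

Sale 1, sell 1010: 1010/1334 × $25,516.00 → $19,318.71
Ending inventory (cost pool remaining) = $6,197.29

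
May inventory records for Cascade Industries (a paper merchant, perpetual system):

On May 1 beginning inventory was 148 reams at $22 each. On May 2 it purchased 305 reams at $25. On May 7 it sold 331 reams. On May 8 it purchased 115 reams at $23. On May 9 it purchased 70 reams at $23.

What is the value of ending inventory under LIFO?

Ending inventory = $6,939

May 7, 331 sold [LIFO — newest first]: 305 @ $25 + 26 @ $22 = $8,197
Ending inventory: 122 @ $22 + 115 @ $23 + 70 @ $23 = $6,939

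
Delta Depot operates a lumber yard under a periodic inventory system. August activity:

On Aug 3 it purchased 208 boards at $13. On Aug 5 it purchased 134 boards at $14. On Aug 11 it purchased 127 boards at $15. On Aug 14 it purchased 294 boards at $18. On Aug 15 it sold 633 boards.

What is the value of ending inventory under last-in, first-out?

Aug 15, 633 sold [LIFO — newest first]: 294 @ $18 + 127 @ $15 + 134 @ $14 + 78 @ $13 = $10,087
Ending inventory: 130 @ $13 = $1,690

Ending inventory = $1,690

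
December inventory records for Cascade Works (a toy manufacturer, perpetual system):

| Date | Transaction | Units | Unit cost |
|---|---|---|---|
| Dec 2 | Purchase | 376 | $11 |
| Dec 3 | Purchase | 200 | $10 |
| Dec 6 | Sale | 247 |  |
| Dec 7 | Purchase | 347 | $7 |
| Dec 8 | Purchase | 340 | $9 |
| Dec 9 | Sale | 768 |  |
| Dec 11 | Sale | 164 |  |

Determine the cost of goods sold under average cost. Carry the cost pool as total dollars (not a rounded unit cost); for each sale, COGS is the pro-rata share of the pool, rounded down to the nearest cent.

After Dec 2: 376 on hand, pool $4,136.00 (≈ $11.0000 each)
After Dec 3: 576 on hand, pool $6,136.00 (≈ $10.6528 each)
Dec 6, sell 247: 247/576 × $6,136.00 → $2,631.23
After Dec 7: 676 on hand, pool $5,933.77 (≈ $8.7778 each)
After Dec 8: 1016 on hand, pool $8,993.77 (≈ $8.8521 each)
Dec 9, sell 768: 768/1016 × $8,993.77 → $6,798.44
Dec 11, sell 164: 164/248 × $2,195.33 → $1,451.75
Total COGS = $2,631.23 + $6,798.44 + $1,451.75 = $10,881.42
Ending inventory (cost pool remaining) = $743.58

COGS = $10,881.42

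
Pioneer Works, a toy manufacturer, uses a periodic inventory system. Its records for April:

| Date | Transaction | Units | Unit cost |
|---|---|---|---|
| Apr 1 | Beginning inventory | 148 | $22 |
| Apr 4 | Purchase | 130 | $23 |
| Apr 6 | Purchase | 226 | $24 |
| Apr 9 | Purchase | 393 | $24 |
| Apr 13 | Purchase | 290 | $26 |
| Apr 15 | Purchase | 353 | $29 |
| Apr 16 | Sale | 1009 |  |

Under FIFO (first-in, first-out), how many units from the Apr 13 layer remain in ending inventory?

Apr 16, 1009 sold [FIFO — oldest first]: 148 @ $22 + 130 @ $23 + 226 @ $24 + 393 @ $24 + 112 @ $26 = $24,014
Ending inventory: 178 @ $26 + 353 @ $29 = $14,865
Check: goods available $38,879 = COGS $24,014 + ending $14,865

178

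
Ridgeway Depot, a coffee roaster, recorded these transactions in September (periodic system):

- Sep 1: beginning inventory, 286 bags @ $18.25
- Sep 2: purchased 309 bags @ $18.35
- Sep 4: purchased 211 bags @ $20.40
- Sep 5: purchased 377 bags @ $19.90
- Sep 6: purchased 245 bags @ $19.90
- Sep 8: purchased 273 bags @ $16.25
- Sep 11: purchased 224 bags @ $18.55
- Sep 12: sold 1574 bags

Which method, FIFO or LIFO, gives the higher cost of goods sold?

FIFO COGS: 286 @ $18.25 + 309 @ $18.35 + 211 @ $20.40 + 377 @ $19.90 + 245 @ $19.90 + 146 @ $16.25 = $29,944.35
LIFO COGS: 224 @ $18.55 + 273 @ $16.25 + 245 @ $19.90 + 377 @ $19.90 + 211 @ $20.40 + 244 @ $18.35 = $29,751.05

FIFO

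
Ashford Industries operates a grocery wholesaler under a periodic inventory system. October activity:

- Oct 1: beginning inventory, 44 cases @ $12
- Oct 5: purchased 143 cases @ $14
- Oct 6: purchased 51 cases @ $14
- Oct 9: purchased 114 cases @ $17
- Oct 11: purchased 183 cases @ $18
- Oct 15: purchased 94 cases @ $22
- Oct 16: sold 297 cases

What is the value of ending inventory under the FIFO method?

Ending inventory = $6,297

Oct 16, 297 sold [FIFO — oldest first]: 44 @ $12 + 143 @ $14 + 51 @ $14 + 59 @ $17 = $4,247
Ending inventory: 55 @ $17 + 183 @ $18 + 94 @ $22 = $6,297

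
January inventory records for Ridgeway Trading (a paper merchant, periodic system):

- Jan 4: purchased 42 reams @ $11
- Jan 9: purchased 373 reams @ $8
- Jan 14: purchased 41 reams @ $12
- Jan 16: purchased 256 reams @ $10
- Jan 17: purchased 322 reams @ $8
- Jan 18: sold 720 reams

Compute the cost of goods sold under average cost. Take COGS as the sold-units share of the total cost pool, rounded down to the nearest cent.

COGS = $6,318.45

Jan 18, sell 720: 720/1034 × $9,074.00 → $6,318.45
Ending inventory (cost pool remaining) = $2,755.55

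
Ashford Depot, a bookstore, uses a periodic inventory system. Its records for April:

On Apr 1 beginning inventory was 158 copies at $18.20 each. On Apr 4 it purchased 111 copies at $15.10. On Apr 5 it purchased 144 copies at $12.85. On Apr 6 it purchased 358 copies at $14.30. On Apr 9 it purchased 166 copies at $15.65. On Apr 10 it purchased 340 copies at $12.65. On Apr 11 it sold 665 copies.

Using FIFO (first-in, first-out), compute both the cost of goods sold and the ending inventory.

Apr 11, 665 sold [FIFO — oldest first]: 158 @ $18.20 + 111 @ $15.10 + 144 @ $12.85 + 252 @ $14.30 = $10,005.70
Ending inventory: 106 @ $14.30 + 166 @ $15.65 + 340 @ $12.65 = $8,414.70
Check: goods available $18,420.40 = COGS $10,005.70 + ending $8,414.70

COGS = $10,005.70; ending inventory = $8,414.70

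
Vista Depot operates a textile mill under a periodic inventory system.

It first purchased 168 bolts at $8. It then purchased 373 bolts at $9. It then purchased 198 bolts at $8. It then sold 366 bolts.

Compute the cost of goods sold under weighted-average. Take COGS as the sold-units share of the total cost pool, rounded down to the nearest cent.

COGS = $3,112.73

Sale 1, sell 366: 366/739 × $6,285.00 → $3,112.73
Ending inventory (cost pool remaining) = $3,172.27
Check: goods available $6,285.00 = COGS $3,112.73 + ending $3,172.27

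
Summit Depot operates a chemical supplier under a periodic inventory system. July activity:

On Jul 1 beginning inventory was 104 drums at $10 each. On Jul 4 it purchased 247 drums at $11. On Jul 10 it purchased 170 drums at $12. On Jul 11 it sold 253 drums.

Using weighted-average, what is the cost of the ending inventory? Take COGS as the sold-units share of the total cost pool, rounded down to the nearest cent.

Jul 11, sell 253: 253/521 × $5,797.00 → $2,815.04
Ending inventory (cost pool remaining) = $2,981.96
Check: goods available $5,797.00 = COGS $2,815.04 + ending $2,981.96

Ending inventory = $2,981.96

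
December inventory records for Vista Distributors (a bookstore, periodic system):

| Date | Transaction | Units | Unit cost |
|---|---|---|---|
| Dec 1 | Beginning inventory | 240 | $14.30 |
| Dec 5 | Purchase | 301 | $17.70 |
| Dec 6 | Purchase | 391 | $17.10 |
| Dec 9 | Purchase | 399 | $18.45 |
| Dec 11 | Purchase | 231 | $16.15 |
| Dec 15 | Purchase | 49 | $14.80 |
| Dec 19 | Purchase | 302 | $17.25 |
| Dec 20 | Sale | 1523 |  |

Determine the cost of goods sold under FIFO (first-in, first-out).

Dec 20, 1523 sold [FIFO — oldest first]: 240 @ $14.30 + 301 @ $17.70 + 391 @ $17.10 + 399 @ $18.45 + 192 @ $16.15 = $25,908.15
Ending inventory: 39 @ $16.15 + 49 @ $14.80 + 302 @ $17.25 = $6,564.55

COGS = $25,908.15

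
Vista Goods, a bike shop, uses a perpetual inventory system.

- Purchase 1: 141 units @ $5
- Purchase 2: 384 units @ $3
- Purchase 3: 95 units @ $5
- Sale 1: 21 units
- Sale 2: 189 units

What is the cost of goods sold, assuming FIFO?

Sale 1 (21) [FIFO — oldest first]: 21 @ $5 = $105
Sale 2 (189) [FIFO — oldest first]: 120 @ $5 + 69 @ $3 = $807
Total COGS = $105 + $807 = $912
Ending inventory: 315 @ $3 + 95 @ $5 = $1,420

COGS = $912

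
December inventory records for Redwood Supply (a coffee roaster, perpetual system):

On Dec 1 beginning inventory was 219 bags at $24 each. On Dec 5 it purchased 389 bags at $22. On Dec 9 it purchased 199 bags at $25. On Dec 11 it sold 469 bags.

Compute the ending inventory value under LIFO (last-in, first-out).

Dec 11, 469 sold [LIFO — newest first]: 199 @ $25 + 270 @ $22 = $10,915
Ending inventory: 219 @ $24 + 119 @ $22 = $7,874
Check: goods available $18,789 = COGS $10,915 + ending $7,874

Ending inventory = $7,874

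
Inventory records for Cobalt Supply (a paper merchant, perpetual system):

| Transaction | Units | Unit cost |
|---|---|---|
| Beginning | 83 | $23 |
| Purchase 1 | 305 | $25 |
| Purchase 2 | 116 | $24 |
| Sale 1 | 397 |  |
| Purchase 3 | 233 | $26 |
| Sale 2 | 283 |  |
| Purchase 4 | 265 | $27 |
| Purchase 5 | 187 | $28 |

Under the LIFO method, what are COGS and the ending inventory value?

Sale 1 (397) [LIFO — newest first]: 116 @ $24 + 281 @ $25 = $9,809
Sale 2 (283) [LIFO — newest first]: 233 @ $26 + 24 @ $25 + 26 @ $23 = $7,256
Total COGS = $9,809 + $7,256 = $17,065
Ending inventory: 57 @ $23 + 265 @ $27 + 187 @ $28 = $13,702
Check: goods available $30,767 = COGS $17,065 + ending $13,702

COGS = $17,065; ending inventory = $13,702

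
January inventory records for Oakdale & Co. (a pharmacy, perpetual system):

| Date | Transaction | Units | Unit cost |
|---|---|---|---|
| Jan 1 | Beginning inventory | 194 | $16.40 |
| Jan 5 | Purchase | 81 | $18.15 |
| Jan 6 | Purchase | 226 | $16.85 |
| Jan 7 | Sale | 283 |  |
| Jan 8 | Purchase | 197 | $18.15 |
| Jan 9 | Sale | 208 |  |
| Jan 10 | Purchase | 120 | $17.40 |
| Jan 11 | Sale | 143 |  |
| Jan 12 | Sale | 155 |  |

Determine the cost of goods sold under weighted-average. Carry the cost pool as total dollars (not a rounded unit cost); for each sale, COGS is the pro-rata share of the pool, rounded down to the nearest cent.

After Jan 1: 194 on hand, pool $3,181.60 (≈ $16.4000 each)
After Jan 5: 275 on hand, pool $4,651.75 (≈ $16.9155 each)
After Jan 6: 501 on hand, pool $8,459.85 (≈ $16.8859 each)
Jan 7, sell 283: 283/501 × $8,459.85 → $4,778.71
After Jan 8: 415 on hand, pool $7,256.69 (≈ $17.4860 each)
Jan 9, sell 208: 208/415 × $7,256.69 → $3,637.08
After Jan 10: 327 on hand, pool $5,707.61 (≈ $17.4545 each)
Jan 11, sell 143: 143/327 × $5,707.61 → $2,495.98
Jan 12, sell 155: 155/184 × $3,211.63 → $2,705.44
Total COGS = $4,778.71 + $3,637.08 + $2,495.98 + $2,705.44 = $13,617.21
Ending inventory (cost pool remaining) = $506.19

COGS = $13,617.21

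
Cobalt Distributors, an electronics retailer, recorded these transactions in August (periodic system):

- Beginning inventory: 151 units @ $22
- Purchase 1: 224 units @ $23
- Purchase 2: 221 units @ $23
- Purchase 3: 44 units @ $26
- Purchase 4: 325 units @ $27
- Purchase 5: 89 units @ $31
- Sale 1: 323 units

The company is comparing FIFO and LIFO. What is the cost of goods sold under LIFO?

FIFO COGS: 151 @ $22 + 172 @ $23 = $7,278
LIFO COGS: 89 @ $31 + 234 @ $27 = $9,077

COGS = $9,077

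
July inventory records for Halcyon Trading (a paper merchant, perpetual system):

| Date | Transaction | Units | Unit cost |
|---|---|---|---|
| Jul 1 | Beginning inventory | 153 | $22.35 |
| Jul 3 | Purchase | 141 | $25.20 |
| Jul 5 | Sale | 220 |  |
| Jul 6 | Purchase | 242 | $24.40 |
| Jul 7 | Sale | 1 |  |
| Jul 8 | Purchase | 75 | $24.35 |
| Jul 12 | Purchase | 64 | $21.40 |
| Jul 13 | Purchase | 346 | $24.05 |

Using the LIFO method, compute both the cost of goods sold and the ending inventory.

Jul 5, 220 sold [LIFO — newest first]: 141 @ $25.20 + 79 @ $22.35 = $5,318.85
Jul 7, 1 sold [LIFO — newest first]: 1 @ $24.40 = $24.40
Total COGS = $5,318.85 + $24.40 = $5,343.25
Ending inventory: 74 @ $22.35 + 241 @ $24.40 + 75 @ $24.35 + 64 @ $21.40 + 346 @ $24.05 = $19,051.45
Check: goods available $24,394.70 = COGS $5,343.25 + ending $19,051.45

COGS = $5,343.25; ending inventory = $19,051.45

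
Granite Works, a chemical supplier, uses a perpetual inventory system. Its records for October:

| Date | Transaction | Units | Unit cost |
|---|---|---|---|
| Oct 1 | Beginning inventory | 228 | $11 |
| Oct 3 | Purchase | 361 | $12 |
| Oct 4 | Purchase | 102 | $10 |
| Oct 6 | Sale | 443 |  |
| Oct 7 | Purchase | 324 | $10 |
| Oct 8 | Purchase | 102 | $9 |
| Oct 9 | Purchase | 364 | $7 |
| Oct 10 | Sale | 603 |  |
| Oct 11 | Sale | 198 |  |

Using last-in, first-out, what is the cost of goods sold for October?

COGS = $11,950

Oct 6, 443 sold [LIFO — newest first]: 102 @ $10 + 341 @ $12 = $5,112
Oct 10, 603 sold [LIFO — newest first]: 364 @ $7 + 102 @ $9 + 137 @ $10 = $4,836
Oct 11, 198 sold [LIFO — newest first]: 187 @ $10 + 11 @ $12 = $2,002
Total COGS = $5,112 + $4,836 + $2,002 = $11,950
Ending inventory: 228 @ $11 + 9 @ $12 = $2,616
Check: goods available $14,566 = COGS $11,950 + ending $2,616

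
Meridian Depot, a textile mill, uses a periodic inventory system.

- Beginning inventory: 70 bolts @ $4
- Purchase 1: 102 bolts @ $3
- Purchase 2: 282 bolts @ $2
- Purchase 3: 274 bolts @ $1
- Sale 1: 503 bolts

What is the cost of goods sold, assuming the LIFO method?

Sale 1 (503) [LIFO — newest first]: 274 @ $1 + 229 @ $2 = $732
Ending inventory: 70 @ $4 + 102 @ $3 + 53 @ $2 = $692

COGS = $732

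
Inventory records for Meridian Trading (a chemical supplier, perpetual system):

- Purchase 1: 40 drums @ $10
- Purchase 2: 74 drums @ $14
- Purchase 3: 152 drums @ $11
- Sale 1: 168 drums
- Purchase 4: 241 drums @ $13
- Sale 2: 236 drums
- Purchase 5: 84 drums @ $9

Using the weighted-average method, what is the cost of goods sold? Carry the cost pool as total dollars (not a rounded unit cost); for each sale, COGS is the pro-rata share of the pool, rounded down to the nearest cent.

COGS = $4,941.17

After Purchase 1: 40 on hand, pool $400.00 (≈ $10.0000 each)
After Purchase 2: 114 on hand, pool $1,436.00 (≈ $12.5965 each)
After Purchase 3: 266 on hand, pool $3,108.00 (≈ $11.6842 each)
Sale 1, sell 168: 168/266 × $3,108.00 → $1,962.94
After Purchase 4: 339 on hand, pool $4,278.06 (≈ $12.6196 each)
Sale 2, sell 236: 236/339 × $4,278.06 → $2,978.23
After Purchase 5: 187 on hand, pool $2,055.83 (≈ $10.9937 each)
Total COGS = $1,962.94 + $2,978.23 = $4,941.17
Ending inventory (cost pool remaining) = $2,055.83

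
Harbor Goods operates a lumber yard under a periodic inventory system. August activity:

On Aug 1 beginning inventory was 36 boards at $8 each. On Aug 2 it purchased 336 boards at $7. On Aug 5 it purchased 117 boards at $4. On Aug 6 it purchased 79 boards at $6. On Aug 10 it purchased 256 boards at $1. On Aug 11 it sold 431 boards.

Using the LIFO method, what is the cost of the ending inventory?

Ending inventory = $2,724

Aug 11, 431 sold [LIFO — newest first]: 256 @ $1 + 79 @ $6 + 96 @ $4 = $1,114
Ending inventory: 36 @ $8 + 336 @ $7 + 21 @ $4 = $2,724
Check: goods available $3,838 = COGS $1,114 + ending $2,724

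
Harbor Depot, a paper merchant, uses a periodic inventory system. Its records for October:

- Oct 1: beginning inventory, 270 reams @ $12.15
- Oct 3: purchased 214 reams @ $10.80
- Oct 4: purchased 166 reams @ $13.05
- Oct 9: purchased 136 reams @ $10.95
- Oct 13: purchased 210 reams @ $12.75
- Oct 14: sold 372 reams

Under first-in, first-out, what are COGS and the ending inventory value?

Oct 14, 372 sold [FIFO — oldest first]: 270 @ $12.15 + 102 @ $10.80 = $4,382.10
Ending inventory: 112 @ $10.80 + 166 @ $13.05 + 136 @ $10.95 + 210 @ $12.75 = $7,542.60
Check: goods available $11,924.70 = COGS $4,382.10 + ending $7,542.60

COGS = $4,382.10; ending inventory = $7,542.60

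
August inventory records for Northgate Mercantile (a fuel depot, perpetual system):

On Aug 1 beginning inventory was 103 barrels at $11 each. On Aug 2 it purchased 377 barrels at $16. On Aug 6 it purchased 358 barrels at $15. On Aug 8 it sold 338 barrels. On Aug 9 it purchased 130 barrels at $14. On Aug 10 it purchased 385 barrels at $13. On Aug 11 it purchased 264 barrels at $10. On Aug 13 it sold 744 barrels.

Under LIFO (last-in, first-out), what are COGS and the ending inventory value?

COGS = $14,045; ending inventory = $7,955

Aug 8, 338 sold [LIFO — newest first]: 338 @ $15 = $5,070
Aug 13, 744 sold [LIFO — newest first]: 264 @ $10 + 385 @ $13 + 95 @ $14 = $8,975
Total COGS = $5,070 + $8,975 = $14,045
Ending inventory: 103 @ $11 + 377 @ $16 + 20 @ $15 + 35 @ $14 = $7,955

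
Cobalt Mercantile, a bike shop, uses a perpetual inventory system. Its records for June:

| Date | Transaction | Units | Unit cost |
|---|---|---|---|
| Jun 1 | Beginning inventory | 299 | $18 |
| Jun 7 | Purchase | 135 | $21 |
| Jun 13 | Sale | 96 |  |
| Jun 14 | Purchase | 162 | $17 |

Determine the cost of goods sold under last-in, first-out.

COGS = $2,016

Jun 13, 96 sold [LIFO — newest first]: 96 @ $21 = $2,016
Ending inventory: 299 @ $18 + 39 @ $21 + 162 @ $17 = $8,955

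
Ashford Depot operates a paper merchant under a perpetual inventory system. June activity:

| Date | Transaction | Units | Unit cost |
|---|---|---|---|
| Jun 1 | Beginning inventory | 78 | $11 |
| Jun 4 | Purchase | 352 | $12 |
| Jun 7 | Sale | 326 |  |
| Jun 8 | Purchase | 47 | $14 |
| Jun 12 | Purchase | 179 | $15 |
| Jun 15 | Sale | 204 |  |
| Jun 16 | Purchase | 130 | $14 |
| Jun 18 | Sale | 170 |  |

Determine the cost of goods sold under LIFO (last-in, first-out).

Jun 7, 326 sold [LIFO — newest first]: 326 @ $12 = $3,912
Jun 15, 204 sold [LIFO — newest first]: 179 @ $15 + 25 @ $14 = $3,035
Jun 18, 170 sold [LIFO — newest first]: 130 @ $14 + 22 @ $14 + 18 @ $12 = $2,344
Total COGS = $3,912 + $3,035 + $2,344 = $9,291
Ending inventory: 78 @ $11 + 8 @ $12 = $954

COGS = $9,291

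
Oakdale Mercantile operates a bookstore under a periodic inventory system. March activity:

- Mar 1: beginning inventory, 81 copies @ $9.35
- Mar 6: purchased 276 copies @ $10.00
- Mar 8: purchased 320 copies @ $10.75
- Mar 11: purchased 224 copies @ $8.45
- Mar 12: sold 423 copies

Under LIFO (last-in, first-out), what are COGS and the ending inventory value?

COGS = $4,032.05; ending inventory = $4,818.10

Mar 12, 423 sold [LIFO — newest first]: 224 @ $8.45 + 199 @ $10.75 = $4,032.05
Ending inventory: 81 @ $9.35 + 276 @ $10.00 + 121 @ $10.75 = $4,818.10
Check: goods available $8,850.15 = COGS $4,032.05 + ending $4,818.10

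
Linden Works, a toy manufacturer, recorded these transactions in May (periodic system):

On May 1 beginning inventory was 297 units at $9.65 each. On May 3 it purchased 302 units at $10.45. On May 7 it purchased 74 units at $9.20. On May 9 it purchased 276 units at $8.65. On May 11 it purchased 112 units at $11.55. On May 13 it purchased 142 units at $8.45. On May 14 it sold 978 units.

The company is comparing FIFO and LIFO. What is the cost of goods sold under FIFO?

FIFO COGS: 297 @ $9.65 + 302 @ $10.45 + 74 @ $9.20 + 276 @ $8.65 + 29 @ $11.55 = $9,425.10
LIFO COGS: 142 @ $8.45 + 112 @ $11.55 + 276 @ $8.65 + 74 @ $9.20 + 302 @ $10.45 + 72 @ $9.65 = $9,412.40

COGS = $9,425.10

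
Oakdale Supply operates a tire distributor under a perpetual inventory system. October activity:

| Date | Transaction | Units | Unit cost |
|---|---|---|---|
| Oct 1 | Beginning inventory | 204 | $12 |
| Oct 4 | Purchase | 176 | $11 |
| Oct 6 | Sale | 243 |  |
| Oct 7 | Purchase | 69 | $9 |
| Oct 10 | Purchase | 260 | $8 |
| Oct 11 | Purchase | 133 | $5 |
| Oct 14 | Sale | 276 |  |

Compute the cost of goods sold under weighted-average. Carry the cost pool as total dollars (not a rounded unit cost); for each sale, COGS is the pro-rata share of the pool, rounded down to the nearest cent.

COGS = $5,082.66

After Oct 1: 204 on hand, pool $2,448.00 (≈ $12.0000 each)
After Oct 4: 380 on hand, pool $4,384.00 (≈ $11.5368 each)
Oct 6, sell 243: 243/380 × $4,384.00 → $2,803.45
After Oct 7: 206 on hand, pool $2,201.55 (≈ $10.6871 each)
After Oct 10: 466 on hand, pool $4,281.55 (≈ $9.1879 each)
After Oct 11: 599 on hand, pool $4,946.55 (≈ $8.2580 each)
Oct 14, sell 276: 276/599 × $4,946.55 → $2,279.21
Total COGS = $2,803.45 + $2,279.21 = $5,082.66
Ending inventory (cost pool remaining) = $2,667.34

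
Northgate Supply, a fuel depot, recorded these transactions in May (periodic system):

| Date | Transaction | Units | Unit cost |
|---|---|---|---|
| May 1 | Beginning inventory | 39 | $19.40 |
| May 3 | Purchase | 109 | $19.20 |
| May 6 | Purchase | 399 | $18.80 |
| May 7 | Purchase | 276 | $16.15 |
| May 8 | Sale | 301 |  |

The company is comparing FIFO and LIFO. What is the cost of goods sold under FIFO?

COGS = $5,725.80

FIFO COGS: 39 @ $19.40 + 109 @ $19.20 + 153 @ $18.80 = $5,725.80
LIFO COGS: 276 @ $16.15 + 25 @ $18.80 = $4,927.40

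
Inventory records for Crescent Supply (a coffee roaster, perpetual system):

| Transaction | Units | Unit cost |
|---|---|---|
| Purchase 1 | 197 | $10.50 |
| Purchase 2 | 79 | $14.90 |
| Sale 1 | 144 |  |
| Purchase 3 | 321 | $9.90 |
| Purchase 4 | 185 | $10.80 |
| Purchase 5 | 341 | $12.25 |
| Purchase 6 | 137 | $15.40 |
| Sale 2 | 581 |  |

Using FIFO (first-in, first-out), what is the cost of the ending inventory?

Sale 1 (144) [FIFO — oldest first]: 144 @ $10.50 = $1,512.00
Sale 2 (581) [FIFO — oldest first]: 53 @ $10.50 + 79 @ $14.90 + 321 @ $9.90 + 128 @ $10.80 = $6,293.90
Total COGS = $1,512.00 + $6,293.90 = $7,805.90
Ending inventory: 57 @ $10.80 + 341 @ $12.25 + 137 @ $15.40 = $6,902.65
Check: goods available $14,708.55 = COGS $7,805.90 + ending $6,902.65

Ending inventory = $6,902.65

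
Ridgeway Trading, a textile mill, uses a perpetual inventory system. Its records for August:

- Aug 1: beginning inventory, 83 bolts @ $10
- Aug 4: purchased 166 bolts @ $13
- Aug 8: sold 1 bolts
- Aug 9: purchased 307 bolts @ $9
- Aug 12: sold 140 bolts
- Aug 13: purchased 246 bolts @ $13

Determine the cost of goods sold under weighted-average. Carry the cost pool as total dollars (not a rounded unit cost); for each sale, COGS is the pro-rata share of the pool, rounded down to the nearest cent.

After Aug 1: 83 on hand, pool $830.00 (≈ $10.0000 each)
After Aug 4: 249 on hand, pool $2,988.00 (≈ $12.0000 each)
Aug 8, sell 1: 1/249 × $2,988.00 → $12.00
After Aug 9: 555 on hand, pool $5,739.00 (≈ $10.3405 each)
Aug 12, sell 140: 140/555 × $5,739.00 → $1,447.67
After Aug 13: 661 on hand, pool $7,489.33 (≈ $11.3303 each)
Total COGS = $12.00 + $1,447.67 = $1,459.67
Ending inventory (cost pool remaining) = $7,489.33
Check: goods available $8,949.00 = COGS $1,459.67 + ending $7,489.33

COGS = $1,459.67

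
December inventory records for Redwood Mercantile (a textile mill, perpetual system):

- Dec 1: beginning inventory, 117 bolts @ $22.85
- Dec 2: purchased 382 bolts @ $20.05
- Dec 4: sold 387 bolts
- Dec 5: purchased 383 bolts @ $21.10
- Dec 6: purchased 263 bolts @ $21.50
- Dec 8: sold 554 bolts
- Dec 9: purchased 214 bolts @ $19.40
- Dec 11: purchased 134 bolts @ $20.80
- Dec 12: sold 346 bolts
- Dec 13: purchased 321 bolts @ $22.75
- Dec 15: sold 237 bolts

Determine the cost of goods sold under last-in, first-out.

COGS = $31,859.70

Dec 4, 387 sold [LIFO — newest first]: 382 @ $20.05 + 5 @ $22.85 = $7,773.35
Dec 8, 554 sold [LIFO — newest first]: 263 @ $21.50 + 291 @ $21.10 = $11,794.60
Dec 12, 346 sold [LIFO — newest first]: 134 @ $20.80 + 212 @ $19.40 = $6,900.00
Dec 15, 237 sold [LIFO — newest first]: 237 @ $22.75 = $5,391.75
Total COGS = $7,773.35 + $11,794.60 + $6,900.00 + $5,391.75 = $31,859.70
Ending inventory: 112 @ $22.85 + 92 @ $21.10 + 2 @ $19.40 + 84 @ $22.75 = $6,450.20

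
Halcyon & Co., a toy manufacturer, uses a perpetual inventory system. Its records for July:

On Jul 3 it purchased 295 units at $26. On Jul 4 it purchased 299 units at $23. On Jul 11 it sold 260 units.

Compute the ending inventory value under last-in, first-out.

Jul 11, 260 sold [LIFO — newest first]: 260 @ $23 = $5,980
Ending inventory: 295 @ $26 + 39 @ $23 = $8,567

Ending inventory = $8,567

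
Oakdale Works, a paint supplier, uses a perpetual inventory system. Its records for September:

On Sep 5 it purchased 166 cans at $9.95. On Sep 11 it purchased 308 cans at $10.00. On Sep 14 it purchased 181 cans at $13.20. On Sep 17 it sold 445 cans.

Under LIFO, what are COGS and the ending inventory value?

COGS = $5,029.20; ending inventory = $2,091.70

Sep 17, 445 sold [LIFO — newest first]: 181 @ $13.20 + 264 @ $10.00 = $5,029.20
Ending inventory: 166 @ $9.95 + 44 @ $10.00 = $2,091.70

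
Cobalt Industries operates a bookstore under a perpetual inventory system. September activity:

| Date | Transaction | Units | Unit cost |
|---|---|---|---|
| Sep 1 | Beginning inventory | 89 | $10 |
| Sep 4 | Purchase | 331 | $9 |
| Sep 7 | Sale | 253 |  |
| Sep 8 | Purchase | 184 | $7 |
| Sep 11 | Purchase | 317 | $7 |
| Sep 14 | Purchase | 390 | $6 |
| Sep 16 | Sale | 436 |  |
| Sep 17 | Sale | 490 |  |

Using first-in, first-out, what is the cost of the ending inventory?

Ending inventory = $792

Sep 7, 253 sold [FIFO — oldest first]: 89 @ $10 + 164 @ $9 = $2,366
Sep 16, 436 sold [FIFO — oldest first]: 167 @ $9 + 184 @ $7 + 85 @ $7 = $3,386
Sep 17, 490 sold [FIFO — oldest first]: 232 @ $7 + 258 @ $6 = $3,172
Total COGS = $2,366 + $3,386 + $3,172 = $8,924
Ending inventory: 132 @ $6 = $792
Check: goods available $9,716 = COGS $8,924 + ending $792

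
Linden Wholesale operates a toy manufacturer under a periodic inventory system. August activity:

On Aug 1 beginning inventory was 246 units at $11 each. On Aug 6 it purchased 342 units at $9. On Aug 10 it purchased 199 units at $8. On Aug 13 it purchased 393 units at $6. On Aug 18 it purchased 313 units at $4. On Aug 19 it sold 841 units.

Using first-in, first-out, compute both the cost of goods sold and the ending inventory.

COGS = $7,700; ending inventory = $3,286

Aug 19, 841 sold [FIFO — oldest first]: 246 @ $11 + 342 @ $9 + 199 @ $8 + 54 @ $6 = $7,700
Ending inventory: 339 @ $6 + 313 @ $4 = $3,286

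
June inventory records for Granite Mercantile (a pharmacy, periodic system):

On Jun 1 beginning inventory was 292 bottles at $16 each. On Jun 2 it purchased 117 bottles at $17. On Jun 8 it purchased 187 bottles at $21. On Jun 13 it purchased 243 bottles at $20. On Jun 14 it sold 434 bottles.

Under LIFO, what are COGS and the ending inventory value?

Jun 14, 434 sold [LIFO — newest first]: 243 @ $20 + 187 @ $21 + 4 @ $17 = $8,855
Ending inventory: 292 @ $16 + 113 @ $17 = $6,593

COGS = $8,855; ending inventory = $6,593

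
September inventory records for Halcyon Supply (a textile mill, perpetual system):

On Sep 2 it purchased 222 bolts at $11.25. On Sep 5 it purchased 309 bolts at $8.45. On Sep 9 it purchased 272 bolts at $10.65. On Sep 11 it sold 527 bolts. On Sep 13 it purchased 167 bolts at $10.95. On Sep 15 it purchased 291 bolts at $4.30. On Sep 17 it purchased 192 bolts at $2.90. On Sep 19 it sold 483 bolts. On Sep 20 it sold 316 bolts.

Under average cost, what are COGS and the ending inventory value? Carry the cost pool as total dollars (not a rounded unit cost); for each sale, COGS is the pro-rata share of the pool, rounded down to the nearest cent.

After Sep 2: 222 on hand, pool $2,497.50 (≈ $11.2500 each)
After Sep 5: 531 on hand, pool $5,108.55 (≈ $9.6206 each)
After Sep 9: 803 on hand, pool $8,005.35 (≈ $9.9693 each)
Sep 11, sell 527: 527/803 × $8,005.35 → $5,253.82
After Sep 13: 443 on hand, pool $4,580.18 (≈ $10.3390 each)
After Sep 15: 734 on hand, pool $5,831.48 (≈ $7.9448 each)
After Sep 17: 926 on hand, pool $6,388.28 (≈ $6.8988 each)
Sep 19, sell 483: 483/926 × $6,388.28 → $3,332.11
Sep 20, sell 316: 316/443 × $3,056.17 → $2,180.02
Total COGS = $5,253.82 + $3,332.11 + $2,180.02 = $10,765.95
Ending inventory (cost pool remaining) = $876.15
Check: goods available $11,642.10 = COGS $10,765.95 + ending $876.15

COGS = $10,765.95; ending inventory = $876.15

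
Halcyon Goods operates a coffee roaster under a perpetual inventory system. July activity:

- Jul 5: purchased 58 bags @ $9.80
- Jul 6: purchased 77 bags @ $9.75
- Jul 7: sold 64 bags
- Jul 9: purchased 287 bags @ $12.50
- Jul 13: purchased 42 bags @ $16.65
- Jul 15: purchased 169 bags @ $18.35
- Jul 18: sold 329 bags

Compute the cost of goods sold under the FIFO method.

COGS = $4,544.15

Jul 7, 64 sold [FIFO — oldest first]: 58 @ $9.80 + 6 @ $9.75 = $626.90
Jul 18, 329 sold [FIFO — oldest first]: 71 @ $9.75 + 258 @ $12.50 = $3,917.25
Total COGS = $626.90 + $3,917.25 = $4,544.15
Ending inventory: 29 @ $12.50 + 42 @ $16.65 + 169 @ $18.35 = $4,162.95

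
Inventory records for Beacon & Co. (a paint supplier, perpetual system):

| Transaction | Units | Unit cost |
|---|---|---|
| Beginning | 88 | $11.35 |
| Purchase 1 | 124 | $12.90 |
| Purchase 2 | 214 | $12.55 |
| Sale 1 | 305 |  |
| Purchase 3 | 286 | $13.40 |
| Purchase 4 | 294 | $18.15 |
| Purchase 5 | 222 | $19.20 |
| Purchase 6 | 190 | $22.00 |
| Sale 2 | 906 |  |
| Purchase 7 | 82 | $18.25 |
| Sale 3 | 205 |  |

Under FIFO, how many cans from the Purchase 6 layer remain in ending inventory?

2

Sale 1 (305) [FIFO — oldest first]: 88 @ $11.35 + 124 @ $12.90 + 93 @ $12.55 = $3,765.55
Sale 2 (906) [FIFO — oldest first]: 121 @ $12.55 + 286 @ $13.40 + 294 @ $18.15 + 205 @ $19.20 = $14,623.05
Sale 3 (205) [FIFO — oldest first]: 17 @ $19.20 + 188 @ $22.00 = $4,462.40
Total COGS = $3,765.55 + $14,623.05 + $4,462.40 = $22,851.00
Ending inventory: 2 @ $22.00 + 82 @ $18.25 = $1,540.50
Check: goods available $24,391.50 = COGS $22,851.00 + ending $1,540.50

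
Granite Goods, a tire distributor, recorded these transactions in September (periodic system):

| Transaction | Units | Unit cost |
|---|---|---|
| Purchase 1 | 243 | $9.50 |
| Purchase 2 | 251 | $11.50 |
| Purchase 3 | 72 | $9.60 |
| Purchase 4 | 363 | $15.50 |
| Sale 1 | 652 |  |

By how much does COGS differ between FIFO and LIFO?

FIFO COGS: 243 @ $9.50 + 251 @ $11.50 + 72 @ $9.60 + 86 @ $15.50 = $7,219.20
LIFO COGS: 363 @ $15.50 + 72 @ $9.60 + 217 @ $11.50 = $8,813.20
Difference = |$7,219.20 − $8,813.20| = $1,594.00

$1,594.00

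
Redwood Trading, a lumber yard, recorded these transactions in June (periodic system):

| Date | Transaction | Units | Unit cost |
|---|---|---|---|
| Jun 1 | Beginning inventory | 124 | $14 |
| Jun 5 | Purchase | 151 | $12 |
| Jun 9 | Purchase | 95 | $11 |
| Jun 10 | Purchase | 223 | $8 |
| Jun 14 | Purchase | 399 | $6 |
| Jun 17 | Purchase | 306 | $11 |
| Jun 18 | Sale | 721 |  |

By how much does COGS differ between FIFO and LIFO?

FIFO COGS: 124 @ $14 + 151 @ $12 + 95 @ $11 + 223 @ $8 + 128 @ $6 = $7,145
LIFO COGS: 306 @ $11 + 399 @ $6 + 16 @ $8 = $5,888
Difference = |$7,145 − $5,888| = $1,257

$1,257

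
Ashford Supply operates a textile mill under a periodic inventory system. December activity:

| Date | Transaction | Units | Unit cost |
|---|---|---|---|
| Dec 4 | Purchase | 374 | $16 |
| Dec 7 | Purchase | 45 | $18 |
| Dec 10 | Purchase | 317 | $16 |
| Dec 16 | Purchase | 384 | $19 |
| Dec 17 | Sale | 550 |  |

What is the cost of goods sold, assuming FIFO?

COGS = $8,890

Dec 17, 550 sold [FIFO — oldest first]: 374 @ $16 + 45 @ $18 + 131 @ $16 = $8,890
Ending inventory: 186 @ $16 + 384 @ $19 = $10,272
Check: goods available $19,162 = COGS $8,890 + ending $10,272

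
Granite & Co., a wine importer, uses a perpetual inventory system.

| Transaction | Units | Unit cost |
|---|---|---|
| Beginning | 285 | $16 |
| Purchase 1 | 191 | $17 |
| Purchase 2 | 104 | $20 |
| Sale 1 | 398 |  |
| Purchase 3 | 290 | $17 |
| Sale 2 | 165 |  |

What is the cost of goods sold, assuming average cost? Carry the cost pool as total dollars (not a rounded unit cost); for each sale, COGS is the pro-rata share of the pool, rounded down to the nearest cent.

After Beginning: 285 on hand, pool $4,560.00 (≈ $16.0000 each)
After Purchase 1: 476 on hand, pool $7,807.00 (≈ $16.4013 each)
After Purchase 2: 580 on hand, pool $9,887.00 (≈ $17.0466 each)
Sale 1, sell 398: 398/580 × $9,887.00 → $6,784.52
After Purchase 3: 472 on hand, pool $8,032.48 (≈ $17.0180 each)
Sale 2, sell 165: 165/472 × $8,032.48 → $2,807.96
Total COGS = $6,784.52 + $2,807.96 = $9,592.48
Ending inventory (cost pool remaining) = $5,224.52
Check: goods available $14,817.00 = COGS $9,592.48 + ending $5,224.52

COGS = $9,592.48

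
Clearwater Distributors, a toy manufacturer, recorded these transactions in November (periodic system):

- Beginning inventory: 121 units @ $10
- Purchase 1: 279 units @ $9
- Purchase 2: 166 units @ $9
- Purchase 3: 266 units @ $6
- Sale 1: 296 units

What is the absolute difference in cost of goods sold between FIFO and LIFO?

$919

FIFO COGS: 121 @ $10 + 175 @ $9 = $2,785
LIFO COGS: 266 @ $6 + 30 @ $9 = $1,866
Difference = |$2,785 − $1,866| = $919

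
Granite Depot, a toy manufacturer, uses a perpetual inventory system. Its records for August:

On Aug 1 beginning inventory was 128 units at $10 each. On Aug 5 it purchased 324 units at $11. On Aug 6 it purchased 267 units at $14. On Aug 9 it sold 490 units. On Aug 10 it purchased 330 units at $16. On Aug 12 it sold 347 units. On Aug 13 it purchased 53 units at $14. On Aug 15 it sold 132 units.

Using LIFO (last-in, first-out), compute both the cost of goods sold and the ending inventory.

COGS = $13,269; ending inventory = $1,335

Aug 9, 490 sold [LIFO — newest first]: 267 @ $14 + 223 @ $11 = $6,191
Aug 12, 347 sold [LIFO — newest first]: 330 @ $16 + 17 @ $11 = $5,467
Aug 15, 132 sold [LIFO — newest first]: 53 @ $14 + 79 @ $11 = $1,611
Total COGS = $6,191 + $5,467 + $1,611 = $13,269
Ending inventory: 128 @ $10 + 5 @ $11 = $1,335
Check: goods available $14,604 = COGS $13,269 + ending $1,335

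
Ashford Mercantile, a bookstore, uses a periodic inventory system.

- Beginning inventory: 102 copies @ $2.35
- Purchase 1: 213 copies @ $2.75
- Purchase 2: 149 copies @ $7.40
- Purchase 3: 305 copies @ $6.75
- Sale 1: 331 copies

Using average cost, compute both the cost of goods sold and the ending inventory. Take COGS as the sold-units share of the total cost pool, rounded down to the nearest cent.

COGS = $1,716.03; ending inventory = $2,270.77

Sale 1, sell 331: 331/769 × $3,986.80 → $1,716.03
Ending inventory (cost pool remaining) = $2,270.77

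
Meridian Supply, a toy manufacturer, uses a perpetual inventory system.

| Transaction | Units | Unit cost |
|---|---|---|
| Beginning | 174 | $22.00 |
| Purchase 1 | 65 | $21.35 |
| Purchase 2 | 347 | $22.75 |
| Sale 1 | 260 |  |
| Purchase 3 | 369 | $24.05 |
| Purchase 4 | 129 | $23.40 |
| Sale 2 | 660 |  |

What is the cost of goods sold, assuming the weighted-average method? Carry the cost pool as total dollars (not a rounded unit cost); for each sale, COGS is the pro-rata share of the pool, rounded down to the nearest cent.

After Beginning: 174 on hand, pool $3,828.00 (≈ $22.0000 each)
After Purchase 1: 239 on hand, pool $5,215.75 (≈ $21.8232 each)
After Purchase 2: 586 on hand, pool $13,110.00 (≈ $22.3720 each)
Sale 1, sell 260: 260/586 × $13,110.00 → $5,816.72
After Purchase 3: 695 on hand, pool $16,167.73 (≈ $23.2629 each)
After Purchase 4: 824 on hand, pool $19,186.33 (≈ $23.2844 each)
Sale 2, sell 660: 660/824 × $19,186.33 → $15,367.69
Total COGS = $5,816.72 + $15,367.69 = $21,184.41
Ending inventory (cost pool remaining) = $3,818.64

COGS = $21,184.41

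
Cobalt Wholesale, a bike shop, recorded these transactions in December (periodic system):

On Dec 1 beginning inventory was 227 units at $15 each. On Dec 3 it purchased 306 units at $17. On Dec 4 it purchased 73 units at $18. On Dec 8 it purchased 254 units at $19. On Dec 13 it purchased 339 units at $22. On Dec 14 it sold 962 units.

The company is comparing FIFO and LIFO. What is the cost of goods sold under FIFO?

FIFO COGS: 227 @ $15 + 306 @ $17 + 73 @ $18 + 254 @ $19 + 102 @ $22 = $16,991
LIFO COGS: 339 @ $22 + 254 @ $19 + 73 @ $18 + 296 @ $17 = $18,630

COGS = $16,991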